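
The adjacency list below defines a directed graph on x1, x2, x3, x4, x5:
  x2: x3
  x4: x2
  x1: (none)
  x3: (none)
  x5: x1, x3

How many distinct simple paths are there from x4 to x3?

1

x4→x2→x3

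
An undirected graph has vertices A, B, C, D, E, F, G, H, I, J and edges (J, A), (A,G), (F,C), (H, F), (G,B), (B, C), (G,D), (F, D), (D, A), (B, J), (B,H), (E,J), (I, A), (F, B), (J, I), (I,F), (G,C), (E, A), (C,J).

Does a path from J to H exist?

Explore from J.
Distance 1: reach A, B, C, E, I.
Distance 2: reach D, F, G, H.
Found H.

Yes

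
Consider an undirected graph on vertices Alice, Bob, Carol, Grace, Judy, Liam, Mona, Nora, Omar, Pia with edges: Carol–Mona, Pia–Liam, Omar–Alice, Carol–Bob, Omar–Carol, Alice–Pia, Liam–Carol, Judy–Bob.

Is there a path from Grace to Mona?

Grace has no edges, so nothing is reachable from it.

No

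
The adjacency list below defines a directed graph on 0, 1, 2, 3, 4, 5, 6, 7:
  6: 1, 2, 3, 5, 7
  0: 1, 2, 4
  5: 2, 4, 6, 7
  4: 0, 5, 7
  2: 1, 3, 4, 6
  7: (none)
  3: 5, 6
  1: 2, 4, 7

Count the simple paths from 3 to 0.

3→5→2→1→4→0
3→5→2→4→0
3→5→2→6→1→4→0
3→5→4→0
3→5→6→1→2→4→0
3→5→6→1→4→0
3→5→6→2→1→4→0
3→5→6→2→4→0
3→6→1→2→4→0
3→6→1→4→0
3→6→2→1→4→0
3→6→2→4→0
3→6→5→2→1→4→0
3→6→5→2→4→0
3→6→5→4→0

15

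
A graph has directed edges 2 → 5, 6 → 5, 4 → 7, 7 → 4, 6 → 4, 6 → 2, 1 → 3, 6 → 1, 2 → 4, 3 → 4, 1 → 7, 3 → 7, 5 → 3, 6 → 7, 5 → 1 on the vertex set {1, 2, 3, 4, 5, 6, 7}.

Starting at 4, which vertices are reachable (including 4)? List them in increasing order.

4, 7

Start at 4.
Its neighbours: 7.
Nothing further is reachable.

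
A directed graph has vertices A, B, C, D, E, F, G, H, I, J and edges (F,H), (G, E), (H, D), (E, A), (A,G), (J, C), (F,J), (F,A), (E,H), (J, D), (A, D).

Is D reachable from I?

No

I has no outgoing edges, so nothing is reachable from it.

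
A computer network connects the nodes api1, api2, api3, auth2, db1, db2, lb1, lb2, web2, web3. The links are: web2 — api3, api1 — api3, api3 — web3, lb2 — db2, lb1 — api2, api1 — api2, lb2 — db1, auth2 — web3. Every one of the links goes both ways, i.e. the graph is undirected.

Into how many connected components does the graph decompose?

From api1: component {api1, api2, api3, auth2, lb1, web2, web3}.
From db1: component {db1, db2, lb2}.
That's 2 components.

2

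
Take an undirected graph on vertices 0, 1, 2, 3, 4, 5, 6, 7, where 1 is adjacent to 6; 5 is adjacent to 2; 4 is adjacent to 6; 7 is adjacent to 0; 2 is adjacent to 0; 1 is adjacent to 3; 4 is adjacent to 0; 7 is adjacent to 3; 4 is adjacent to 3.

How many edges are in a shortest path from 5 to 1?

5

Distance 0: 5.
Distance 1: 2.
Distance 2: 0.
Distance 3: 4, 7.
Distance 4: 3, 6.
Distance 5: 1 — contains 1.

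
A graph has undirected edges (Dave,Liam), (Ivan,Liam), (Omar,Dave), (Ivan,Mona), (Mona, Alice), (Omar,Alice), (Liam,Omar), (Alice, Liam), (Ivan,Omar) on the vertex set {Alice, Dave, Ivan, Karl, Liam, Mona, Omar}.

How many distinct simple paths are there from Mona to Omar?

8

Mona–Alice–Liam–Dave–Omar
Mona–Alice–Liam–Ivan–Omar
Mona–Alice–Liam–Omar
Mona–Alice–Omar
Mona–Ivan–Liam–Alice–Omar
Mona–Ivan–Liam–Dave–Omar
Mona–Ivan–Liam–Omar
Mona–Ivan–Omar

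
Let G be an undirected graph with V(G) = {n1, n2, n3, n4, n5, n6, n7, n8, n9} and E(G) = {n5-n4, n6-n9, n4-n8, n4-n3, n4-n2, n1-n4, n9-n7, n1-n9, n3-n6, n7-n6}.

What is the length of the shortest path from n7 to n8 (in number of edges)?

Distance 0: n7.
Distance 1: n6, n9.
Distance 2: n1, n3.
Distance 3: n4.
Distance 4: n2, n5, n8 — contains n8.

4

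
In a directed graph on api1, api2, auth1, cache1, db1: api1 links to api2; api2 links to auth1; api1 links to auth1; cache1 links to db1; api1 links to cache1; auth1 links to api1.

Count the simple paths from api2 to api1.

api2→auth1→api1

1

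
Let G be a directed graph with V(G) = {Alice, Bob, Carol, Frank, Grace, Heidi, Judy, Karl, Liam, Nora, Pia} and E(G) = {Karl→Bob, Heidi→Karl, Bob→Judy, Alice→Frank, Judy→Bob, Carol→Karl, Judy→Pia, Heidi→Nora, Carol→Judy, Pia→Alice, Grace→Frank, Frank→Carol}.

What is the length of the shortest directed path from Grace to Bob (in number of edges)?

4

Distance 0: Grace.
Distance 1: Frank.
Distance 2: Carol.
Distance 3: Judy, Karl.
Distance 4: Bob, Pia — contains Bob.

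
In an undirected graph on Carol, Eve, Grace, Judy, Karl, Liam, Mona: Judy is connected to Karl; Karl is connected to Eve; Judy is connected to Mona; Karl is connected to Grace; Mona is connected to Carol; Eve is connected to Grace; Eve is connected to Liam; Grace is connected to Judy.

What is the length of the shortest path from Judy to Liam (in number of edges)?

3

Distance 0: Judy.
Distance 1: Grace, Karl, Mona.
Distance 2: Carol, Eve.
Distance 3: Liam — contains Liam.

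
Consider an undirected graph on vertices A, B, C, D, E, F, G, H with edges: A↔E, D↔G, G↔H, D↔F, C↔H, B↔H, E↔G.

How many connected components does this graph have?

From A: component {A, B, C, D, E, F, G, H}.
That's 1 component.

1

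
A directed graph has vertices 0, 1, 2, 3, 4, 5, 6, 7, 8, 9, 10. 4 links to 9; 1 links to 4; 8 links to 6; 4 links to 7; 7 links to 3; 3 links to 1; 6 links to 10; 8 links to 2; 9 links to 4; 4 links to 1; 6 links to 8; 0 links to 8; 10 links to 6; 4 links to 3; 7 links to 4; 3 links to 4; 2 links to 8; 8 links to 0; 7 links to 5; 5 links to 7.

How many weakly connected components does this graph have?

2

From 0: component {0, 2, 6, 8, 10}.
From 1: component {1, 3, 4, 5, 7, 9}.
That's 2 components.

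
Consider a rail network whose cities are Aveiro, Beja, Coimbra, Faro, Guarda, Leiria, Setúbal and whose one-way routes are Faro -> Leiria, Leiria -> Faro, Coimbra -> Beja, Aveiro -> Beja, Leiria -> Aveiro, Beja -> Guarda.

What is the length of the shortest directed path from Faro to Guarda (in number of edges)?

4

Distance 0: Faro.
Distance 1: Leiria.
Distance 2: Aveiro.
Distance 3: Beja.
Distance 4: Guarda — contains Guarda.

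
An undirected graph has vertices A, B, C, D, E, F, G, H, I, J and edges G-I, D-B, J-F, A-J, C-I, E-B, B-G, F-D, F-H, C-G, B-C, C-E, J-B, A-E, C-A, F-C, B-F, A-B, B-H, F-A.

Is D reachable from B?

Yes

Explore from B.
Distance 1: reach A, C, D, E, F, G, H, J.
Found D.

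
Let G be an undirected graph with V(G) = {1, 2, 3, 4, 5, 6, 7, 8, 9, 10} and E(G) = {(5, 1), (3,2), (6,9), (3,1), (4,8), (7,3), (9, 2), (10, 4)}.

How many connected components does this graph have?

2

From 1: component {1, 2, 3, 5, 6, 7, 9}.
From 4: component {4, 8, 10}.
That's 2 components.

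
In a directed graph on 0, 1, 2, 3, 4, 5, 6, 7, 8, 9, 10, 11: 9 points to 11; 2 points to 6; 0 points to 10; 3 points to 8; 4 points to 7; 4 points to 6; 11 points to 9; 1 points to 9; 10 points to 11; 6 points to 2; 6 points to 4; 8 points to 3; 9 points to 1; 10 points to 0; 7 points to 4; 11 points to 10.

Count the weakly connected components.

From 0: component {0, 1, 9, 10, 11}.
From 2: component {2, 4, 6, 7}.
From 3: component {3, 8}.
From 5: component {5}.
That's 4 components.

4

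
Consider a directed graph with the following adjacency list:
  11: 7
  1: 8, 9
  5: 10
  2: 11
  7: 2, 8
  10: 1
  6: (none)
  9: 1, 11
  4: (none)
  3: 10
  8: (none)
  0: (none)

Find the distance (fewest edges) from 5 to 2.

Distance 0: 5.
Distance 1: 10.
Distance 2: 1.
Distance 3: 8, 9.
Distance 4: 11.
Distance 5: 7.
Distance 6: 2 — contains 2.

6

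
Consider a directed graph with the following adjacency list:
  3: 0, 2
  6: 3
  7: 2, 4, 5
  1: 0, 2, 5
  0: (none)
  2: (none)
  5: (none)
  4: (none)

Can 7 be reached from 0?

No

0 has no outgoing edges, so nothing is reachable from it.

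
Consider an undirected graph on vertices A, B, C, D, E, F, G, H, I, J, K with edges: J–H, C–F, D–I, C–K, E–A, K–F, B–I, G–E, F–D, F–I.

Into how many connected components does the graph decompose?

From A: component {A, E, G}.
From B: component {B, C, D, F, I, K}.
From H: component {H, J}.
That's 3 components.

3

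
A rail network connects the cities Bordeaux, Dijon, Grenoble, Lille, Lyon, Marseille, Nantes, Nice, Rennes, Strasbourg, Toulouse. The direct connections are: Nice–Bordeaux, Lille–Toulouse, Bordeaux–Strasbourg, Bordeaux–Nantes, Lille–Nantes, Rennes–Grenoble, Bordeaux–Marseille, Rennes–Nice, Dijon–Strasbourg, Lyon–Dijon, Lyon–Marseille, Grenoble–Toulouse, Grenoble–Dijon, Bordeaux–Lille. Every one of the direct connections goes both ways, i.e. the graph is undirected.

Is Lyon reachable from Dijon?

Yes

Explore from Dijon.
Distance 1: reach Grenoble, Lyon, Strasbourg.
Found Lyon.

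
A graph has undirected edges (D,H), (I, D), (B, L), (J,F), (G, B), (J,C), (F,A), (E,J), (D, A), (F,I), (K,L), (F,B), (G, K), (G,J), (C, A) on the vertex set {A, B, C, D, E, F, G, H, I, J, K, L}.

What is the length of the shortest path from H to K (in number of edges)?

6

Distance 0: H.
Distance 1: D.
Distance 2: A, I.
Distance 3: C, F.
Distance 4: B, J.
Distance 5: E, G, L.
Distance 6: K — contains K.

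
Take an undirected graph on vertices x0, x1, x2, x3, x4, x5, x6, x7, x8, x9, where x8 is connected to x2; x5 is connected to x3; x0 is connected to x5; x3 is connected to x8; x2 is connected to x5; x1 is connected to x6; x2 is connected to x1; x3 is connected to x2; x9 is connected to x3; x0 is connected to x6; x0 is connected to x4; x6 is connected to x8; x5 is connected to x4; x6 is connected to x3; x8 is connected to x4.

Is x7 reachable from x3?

Explore from x3.
Distance 1: reach x2, x5, x6, x8, x9.
Distance 2: reach x0, x1, x4.
The search is exhausted without reaching x7; it lies in a different component.

No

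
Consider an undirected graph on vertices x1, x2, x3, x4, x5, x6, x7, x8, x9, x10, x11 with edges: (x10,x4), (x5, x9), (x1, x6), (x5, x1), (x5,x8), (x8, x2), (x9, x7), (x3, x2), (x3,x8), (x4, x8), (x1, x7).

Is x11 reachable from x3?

No

Explore from x3.
Distance 1: reach x2, x8.
Distance 2: reach x4, x5.
Distance 3: reach x1, x9, x10.
Distance 4: reach x6, x7.
The search is exhausted without reaching x11; it lies in a different component.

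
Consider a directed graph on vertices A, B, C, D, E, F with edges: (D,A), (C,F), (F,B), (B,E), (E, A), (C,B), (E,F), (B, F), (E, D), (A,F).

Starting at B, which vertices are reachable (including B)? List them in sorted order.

A, B, D, E, F

Start at B.
Its neighbours: E, F.
Then their neighbours: A, D.
Nothing further is reachable.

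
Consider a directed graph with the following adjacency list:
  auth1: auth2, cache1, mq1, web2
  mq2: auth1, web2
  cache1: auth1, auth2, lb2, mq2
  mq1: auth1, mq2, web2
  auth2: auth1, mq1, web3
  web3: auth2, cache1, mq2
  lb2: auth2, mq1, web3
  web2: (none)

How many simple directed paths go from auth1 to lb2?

auth1→auth2→web3→cache1→lb2
auth1→cache1→lb2

2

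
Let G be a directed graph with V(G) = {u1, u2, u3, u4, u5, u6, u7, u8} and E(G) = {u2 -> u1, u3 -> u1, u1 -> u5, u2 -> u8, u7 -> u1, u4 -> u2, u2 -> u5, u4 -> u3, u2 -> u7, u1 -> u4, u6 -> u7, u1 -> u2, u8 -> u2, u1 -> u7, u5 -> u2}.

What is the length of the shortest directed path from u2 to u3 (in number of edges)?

Distance 0: u2.
Distance 1: u1, u5, u7, u8.
Distance 2: u4.
Distance 3: u3 — contains u3.

3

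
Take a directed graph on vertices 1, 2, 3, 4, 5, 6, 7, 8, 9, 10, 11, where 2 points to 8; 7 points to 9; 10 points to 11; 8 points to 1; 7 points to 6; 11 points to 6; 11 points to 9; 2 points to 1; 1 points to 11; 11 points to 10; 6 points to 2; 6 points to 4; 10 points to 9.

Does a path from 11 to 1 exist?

Yes

Explore from 11.
Distance 1: reach 6, 9, 10.
Distance 2: reach 2, 4.
Distance 3: reach 1, 8.
Found 1.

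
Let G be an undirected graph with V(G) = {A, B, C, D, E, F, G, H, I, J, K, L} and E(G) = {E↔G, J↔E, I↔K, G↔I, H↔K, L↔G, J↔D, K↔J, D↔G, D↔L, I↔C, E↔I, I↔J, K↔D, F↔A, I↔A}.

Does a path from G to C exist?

Yes

Explore from G.
Distance 1: reach D, E, I, L.
Distance 2: reach A, C, J, K.
Found C.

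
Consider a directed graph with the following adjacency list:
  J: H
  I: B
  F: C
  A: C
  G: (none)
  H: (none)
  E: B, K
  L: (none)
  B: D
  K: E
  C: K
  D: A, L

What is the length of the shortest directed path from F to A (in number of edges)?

Distance 0: F.
Distance 1: C.
Distance 2: K.
Distance 3: E.
Distance 4: B.
Distance 5: D.
Distance 6: A, L — contains A.

6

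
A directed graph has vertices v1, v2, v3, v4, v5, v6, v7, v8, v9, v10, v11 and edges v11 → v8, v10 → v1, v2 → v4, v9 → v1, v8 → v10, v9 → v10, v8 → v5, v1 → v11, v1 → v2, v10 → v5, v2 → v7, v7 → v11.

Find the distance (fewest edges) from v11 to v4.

Distance 0: v11.
Distance 1: v8.
Distance 2: v5, v10.
Distance 3: v1.
Distance 4: v2.
Distance 5: v4, v7 — contains v4.

5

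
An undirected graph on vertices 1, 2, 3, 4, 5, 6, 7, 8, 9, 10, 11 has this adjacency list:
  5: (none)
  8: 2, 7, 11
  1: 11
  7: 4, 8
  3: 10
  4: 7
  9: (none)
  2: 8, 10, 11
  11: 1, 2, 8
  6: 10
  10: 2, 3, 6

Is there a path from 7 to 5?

Explore from 7.
Distance 1: reach 4, 8.
Distance 2: reach 2, 11.
Distance 3: reach 1, 10.
Distance 4: reach 3, 6.
The search is exhausted without reaching 5; it lies in a different component.

No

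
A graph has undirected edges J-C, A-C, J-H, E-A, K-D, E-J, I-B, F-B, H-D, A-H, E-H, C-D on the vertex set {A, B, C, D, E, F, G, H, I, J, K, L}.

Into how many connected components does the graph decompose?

From A: component {A, C, D, E, H, J, K}.
From B: component {B, F, I}.
From G: component {G}.
From L: component {L}.
That's 4 components.

4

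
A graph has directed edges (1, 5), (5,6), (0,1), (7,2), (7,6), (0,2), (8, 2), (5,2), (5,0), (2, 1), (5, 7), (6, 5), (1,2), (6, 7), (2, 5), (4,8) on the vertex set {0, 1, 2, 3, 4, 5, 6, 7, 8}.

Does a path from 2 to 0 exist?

Yes

Explore from 2.
Distance 1: reach 1, 5.
Distance 2: reach 0, 6, 7.
Found 0.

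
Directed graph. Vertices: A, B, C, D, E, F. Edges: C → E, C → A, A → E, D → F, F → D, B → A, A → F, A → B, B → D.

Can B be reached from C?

Yes

Explore from C.
Distance 1: reach A, E.
Distance 2: reach B, F.
Found B.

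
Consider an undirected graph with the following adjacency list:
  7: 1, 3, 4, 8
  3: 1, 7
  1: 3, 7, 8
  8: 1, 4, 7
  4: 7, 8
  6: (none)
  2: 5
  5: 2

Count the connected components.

3

From 1: component {1, 3, 4, 7, 8}.
From 2: component {2, 5}.
From 6: component {6}.
That's 3 components.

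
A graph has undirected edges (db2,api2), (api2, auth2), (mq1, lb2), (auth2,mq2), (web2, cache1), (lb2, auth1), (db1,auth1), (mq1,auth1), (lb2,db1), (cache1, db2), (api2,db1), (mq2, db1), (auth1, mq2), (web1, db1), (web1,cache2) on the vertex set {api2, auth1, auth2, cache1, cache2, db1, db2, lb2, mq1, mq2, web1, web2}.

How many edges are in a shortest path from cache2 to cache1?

5

Distance 0: cache2.
Distance 1: web1.
Distance 2: db1.
Distance 3: api2, auth1, lb2, mq2.
Distance 4: auth2, db2, mq1.
Distance 5: cache1 — contains cache1.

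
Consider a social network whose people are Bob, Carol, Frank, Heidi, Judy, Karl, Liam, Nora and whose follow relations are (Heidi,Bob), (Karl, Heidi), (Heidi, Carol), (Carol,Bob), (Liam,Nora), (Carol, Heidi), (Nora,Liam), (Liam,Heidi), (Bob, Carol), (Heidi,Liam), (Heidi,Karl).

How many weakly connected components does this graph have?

3

From Bob: component {Bob, Carol, Heidi, Karl, Liam, Nora}.
From Frank: component {Frank}.
From Judy: component {Judy}.
That's 3 components.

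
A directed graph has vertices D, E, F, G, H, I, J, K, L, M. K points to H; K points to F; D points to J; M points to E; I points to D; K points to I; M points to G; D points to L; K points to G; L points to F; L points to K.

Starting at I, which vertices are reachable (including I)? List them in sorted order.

D, F, G, H, I, J, K, L

Start at I.
Its neighbours: D.
Then their neighbours: J, L.
Then next layer: F, K.
Then next layer: G, H.
Nothing further is reachable.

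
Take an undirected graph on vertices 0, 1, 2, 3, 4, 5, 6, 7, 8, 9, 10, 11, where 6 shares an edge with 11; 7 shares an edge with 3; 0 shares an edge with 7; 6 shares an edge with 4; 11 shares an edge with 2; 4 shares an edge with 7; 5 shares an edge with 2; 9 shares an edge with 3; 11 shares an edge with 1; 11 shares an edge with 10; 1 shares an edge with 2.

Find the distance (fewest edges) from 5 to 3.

Distance 0: 5.
Distance 1: 2.
Distance 2: 1, 11.
Distance 3: 6, 10.
Distance 4: 4.
Distance 5: 7.
Distance 6: 0, 3 — contains 3.

6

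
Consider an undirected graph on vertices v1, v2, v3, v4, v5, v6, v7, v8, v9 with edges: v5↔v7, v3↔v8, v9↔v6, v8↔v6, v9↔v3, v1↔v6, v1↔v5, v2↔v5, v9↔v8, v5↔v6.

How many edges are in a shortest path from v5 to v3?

Distance 0: v5.
Distance 1: v1, v2, v6, v7.
Distance 2: v8, v9.
Distance 3: v3 — contains v3.

3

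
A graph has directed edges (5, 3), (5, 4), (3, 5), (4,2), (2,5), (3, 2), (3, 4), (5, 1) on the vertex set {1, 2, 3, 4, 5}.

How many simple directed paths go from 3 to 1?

3

3→2→5→1
3→4→2→5→1
3→5→1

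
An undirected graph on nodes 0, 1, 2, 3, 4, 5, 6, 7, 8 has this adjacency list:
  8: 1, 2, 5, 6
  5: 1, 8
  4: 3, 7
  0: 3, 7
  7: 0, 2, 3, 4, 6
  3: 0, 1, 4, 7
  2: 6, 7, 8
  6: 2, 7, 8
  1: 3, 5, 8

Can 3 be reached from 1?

Explore from 1.
Distance 1: reach 3, 5, 8.
Found 3.

Yes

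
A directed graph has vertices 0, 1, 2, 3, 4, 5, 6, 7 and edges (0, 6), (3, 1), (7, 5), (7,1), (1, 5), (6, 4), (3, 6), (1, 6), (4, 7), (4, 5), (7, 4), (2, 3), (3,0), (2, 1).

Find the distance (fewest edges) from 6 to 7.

2

Distance 0: 6.
Distance 1: 4.
Distance 2: 5, 7 — contains 7.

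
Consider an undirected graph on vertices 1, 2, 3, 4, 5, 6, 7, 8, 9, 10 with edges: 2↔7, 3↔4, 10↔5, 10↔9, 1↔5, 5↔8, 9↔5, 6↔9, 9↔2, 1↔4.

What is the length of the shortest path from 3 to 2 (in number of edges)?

Distance 0: 3.
Distance 1: 4.
Distance 2: 1.
Distance 3: 5.
Distance 4: 8, 9, 10.
Distance 5: 2, 6 — contains 2.

5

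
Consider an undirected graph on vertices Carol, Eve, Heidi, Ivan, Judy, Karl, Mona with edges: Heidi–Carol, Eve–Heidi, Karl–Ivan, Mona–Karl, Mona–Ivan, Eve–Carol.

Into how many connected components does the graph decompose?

From Carol: component {Carol, Eve, Heidi}.
From Ivan: component {Ivan, Karl, Mona}.
From Judy: component {Judy}.
That's 3 components.

3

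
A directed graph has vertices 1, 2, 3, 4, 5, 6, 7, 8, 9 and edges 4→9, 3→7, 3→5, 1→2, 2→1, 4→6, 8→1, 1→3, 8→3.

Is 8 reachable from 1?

No

Explore from 1.
Distance 1: reach 2, 3.
Distance 2: reach 5, 7.
The search from 1 is exhausted; no directed path reaches 8.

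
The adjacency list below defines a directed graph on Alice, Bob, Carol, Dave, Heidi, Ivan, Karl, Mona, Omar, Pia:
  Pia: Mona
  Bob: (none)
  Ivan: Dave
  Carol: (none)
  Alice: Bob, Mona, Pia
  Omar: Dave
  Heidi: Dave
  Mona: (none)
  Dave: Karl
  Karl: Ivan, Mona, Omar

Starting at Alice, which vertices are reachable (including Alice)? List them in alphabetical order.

Start at Alice.
Its neighbours: Bob, Mona, Pia.
Nothing further is reachable.

Alice, Bob, Mona, Pia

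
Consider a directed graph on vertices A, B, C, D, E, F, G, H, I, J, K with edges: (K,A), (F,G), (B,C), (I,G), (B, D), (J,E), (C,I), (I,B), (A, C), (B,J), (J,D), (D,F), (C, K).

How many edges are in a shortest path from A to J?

Distance 0: A.
Distance 1: C.
Distance 2: I, K.
Distance 3: B, G.
Distance 4: D, J — contains J.

4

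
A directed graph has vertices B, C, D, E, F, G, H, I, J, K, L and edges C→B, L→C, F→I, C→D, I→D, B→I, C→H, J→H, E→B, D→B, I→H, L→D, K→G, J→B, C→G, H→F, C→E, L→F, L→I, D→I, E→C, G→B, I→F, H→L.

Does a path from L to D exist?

Yes

Explore from L.
Distance 1: reach C, D, F, I.
Found D.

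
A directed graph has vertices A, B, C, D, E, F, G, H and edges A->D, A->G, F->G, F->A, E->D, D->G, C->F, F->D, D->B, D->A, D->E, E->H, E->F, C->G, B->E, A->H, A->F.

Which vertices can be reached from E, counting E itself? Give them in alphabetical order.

A, B, D, E, F, G, H

Start at E.
Its neighbours: D, F, H.
Then their neighbours: A, B, G.
Nothing further is reachable.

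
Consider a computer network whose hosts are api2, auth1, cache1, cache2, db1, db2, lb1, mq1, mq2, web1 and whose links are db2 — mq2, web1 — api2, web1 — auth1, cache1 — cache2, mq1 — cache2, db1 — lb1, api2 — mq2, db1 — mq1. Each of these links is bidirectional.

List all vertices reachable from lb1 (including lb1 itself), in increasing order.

cache1, cache2, db1, lb1, mq1

Start at lb1.
Its neighbours: db1.
Then their neighbours: mq1.
Then next layer: cache2.
Then next layer: cache1.
Nothing further is reachable.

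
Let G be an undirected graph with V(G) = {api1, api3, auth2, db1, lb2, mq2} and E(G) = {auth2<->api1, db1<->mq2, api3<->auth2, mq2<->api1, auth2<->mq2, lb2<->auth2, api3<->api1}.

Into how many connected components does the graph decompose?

From api1: component {api1, api3, auth2, db1, lb2, mq2}.
That's 1 component.

1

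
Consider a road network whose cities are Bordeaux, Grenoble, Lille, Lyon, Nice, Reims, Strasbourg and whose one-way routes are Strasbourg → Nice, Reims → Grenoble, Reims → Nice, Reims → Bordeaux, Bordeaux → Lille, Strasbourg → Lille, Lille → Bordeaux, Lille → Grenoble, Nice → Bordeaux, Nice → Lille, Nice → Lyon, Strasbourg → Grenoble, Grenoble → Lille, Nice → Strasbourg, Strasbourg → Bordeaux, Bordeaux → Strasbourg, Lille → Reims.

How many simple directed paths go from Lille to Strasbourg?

Lille→Bordeaux→Strasbourg
Lille→Reims→Bordeaux→Strasbourg
Lille→Reims→Nice→Bordeaux→Strasbourg
Lille→Reims→Nice→Strasbourg

4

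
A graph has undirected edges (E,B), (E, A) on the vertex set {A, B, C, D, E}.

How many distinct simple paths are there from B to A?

1

B–E–A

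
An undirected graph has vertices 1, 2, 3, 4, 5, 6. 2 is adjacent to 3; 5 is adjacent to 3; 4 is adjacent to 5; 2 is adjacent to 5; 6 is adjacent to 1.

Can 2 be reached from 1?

Explore from 1.
Distance 1: reach 6.
The search is exhausted without reaching 2; it lies in a different component.

No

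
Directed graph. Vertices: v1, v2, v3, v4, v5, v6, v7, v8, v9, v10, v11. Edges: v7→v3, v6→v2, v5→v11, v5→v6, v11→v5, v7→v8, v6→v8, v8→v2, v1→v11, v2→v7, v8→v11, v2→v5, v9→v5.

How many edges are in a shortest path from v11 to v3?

5

Distance 0: v11.
Distance 1: v5.
Distance 2: v6.
Distance 3: v2, v8.
Distance 4: v7.
Distance 5: v3 — contains v3.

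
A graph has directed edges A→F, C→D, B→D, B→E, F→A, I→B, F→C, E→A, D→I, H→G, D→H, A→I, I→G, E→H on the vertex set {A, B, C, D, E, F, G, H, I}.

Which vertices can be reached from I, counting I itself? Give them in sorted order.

A, B, C, D, E, F, G, H, I

Start at I.
Its neighbours: B, G.
Then their neighbours: D, E.
Then next layer: A, H.
Then next layer: F.
Then next layer: C.
Every vertex is now reached.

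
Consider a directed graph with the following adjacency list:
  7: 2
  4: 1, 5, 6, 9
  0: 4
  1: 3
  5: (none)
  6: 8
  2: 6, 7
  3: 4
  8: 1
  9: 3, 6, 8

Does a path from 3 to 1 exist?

Yes

Explore from 3.
Distance 1: reach 4.
Distance 2: reach 1, 5, 6, 9.
Found 1.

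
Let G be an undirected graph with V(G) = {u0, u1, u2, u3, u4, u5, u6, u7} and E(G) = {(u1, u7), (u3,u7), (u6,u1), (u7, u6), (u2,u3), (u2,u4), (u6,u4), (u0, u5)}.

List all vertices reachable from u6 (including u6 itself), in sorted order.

u1, u2, u3, u4, u6, u7

Start at u6.
Its neighbours: u1, u4, u7.
Then their neighbours: u2, u3.
Nothing further is reachable.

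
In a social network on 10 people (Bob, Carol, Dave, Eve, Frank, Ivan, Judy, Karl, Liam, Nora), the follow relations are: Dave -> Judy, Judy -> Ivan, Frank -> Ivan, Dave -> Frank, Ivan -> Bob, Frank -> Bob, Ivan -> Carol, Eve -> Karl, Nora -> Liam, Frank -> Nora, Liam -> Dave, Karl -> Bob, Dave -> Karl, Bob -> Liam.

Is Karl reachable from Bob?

Explore from Bob.
Distance 1: reach Liam.
Distance 2: reach Dave.
Distance 3: reach Frank, Judy, Karl.
Found Karl.

Yes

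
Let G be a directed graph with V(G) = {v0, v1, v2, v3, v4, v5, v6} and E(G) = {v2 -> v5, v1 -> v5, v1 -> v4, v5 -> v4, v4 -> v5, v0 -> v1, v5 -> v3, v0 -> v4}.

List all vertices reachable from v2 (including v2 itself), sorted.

v2, v3, v4, v5

Start at v2.
Its neighbours: v5.
Then their neighbours: v3, v4.
Nothing further is reachable.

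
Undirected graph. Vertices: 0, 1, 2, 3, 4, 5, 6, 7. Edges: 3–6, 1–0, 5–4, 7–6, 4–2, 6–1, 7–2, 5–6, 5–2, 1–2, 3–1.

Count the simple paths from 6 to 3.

6–1–3
6–3
6–5–2–1–3
6–5–4–2–1–3
6–7–2–1–3

5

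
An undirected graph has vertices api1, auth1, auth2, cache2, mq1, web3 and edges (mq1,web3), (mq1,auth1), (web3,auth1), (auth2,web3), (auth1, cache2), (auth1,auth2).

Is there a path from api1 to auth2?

No

api1 has no edges, so nothing is reachable from it.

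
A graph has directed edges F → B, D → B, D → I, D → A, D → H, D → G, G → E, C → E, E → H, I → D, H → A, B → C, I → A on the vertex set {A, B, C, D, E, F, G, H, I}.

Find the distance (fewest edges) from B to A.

4

Distance 0: B.
Distance 1: C.
Distance 2: E.
Distance 3: H.
Distance 4: A — contains A.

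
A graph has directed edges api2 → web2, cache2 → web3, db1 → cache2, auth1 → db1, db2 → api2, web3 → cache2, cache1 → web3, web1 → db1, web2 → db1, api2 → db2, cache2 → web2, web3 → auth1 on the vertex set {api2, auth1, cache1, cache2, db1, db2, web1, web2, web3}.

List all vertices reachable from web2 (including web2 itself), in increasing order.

auth1, cache2, db1, web2, web3

Start at web2.
Its neighbours: db1.
Then their neighbours: cache2.
Then next layer: web3.
Then next layer: auth1.
Nothing further is reachable.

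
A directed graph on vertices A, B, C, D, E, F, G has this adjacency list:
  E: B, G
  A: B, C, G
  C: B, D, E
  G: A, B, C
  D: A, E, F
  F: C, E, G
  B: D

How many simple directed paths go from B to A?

5

B→D→A
B→D→E→G→A
B→D→F→C→E→G→A
B→D→F→E→G→A
B→D→F→G→A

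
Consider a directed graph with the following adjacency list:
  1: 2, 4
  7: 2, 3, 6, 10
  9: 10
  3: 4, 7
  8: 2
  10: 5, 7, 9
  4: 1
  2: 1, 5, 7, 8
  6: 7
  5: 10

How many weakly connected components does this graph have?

From 1: component {1, 2, 3, 4, 5, 6, 7, 8, 9, 10}.
That's 1 component.

1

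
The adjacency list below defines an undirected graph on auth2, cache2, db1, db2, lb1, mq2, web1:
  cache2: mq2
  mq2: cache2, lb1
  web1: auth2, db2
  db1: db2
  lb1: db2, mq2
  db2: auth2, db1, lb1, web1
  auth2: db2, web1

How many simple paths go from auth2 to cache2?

auth2–db2–lb1–mq2–cache2
auth2–web1–db2–lb1–mq2–cache2

2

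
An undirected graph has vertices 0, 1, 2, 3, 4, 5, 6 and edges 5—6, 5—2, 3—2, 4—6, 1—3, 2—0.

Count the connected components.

From 0: component {0, 1, 2, 3, 4, 5, 6}.
That's 1 component.

1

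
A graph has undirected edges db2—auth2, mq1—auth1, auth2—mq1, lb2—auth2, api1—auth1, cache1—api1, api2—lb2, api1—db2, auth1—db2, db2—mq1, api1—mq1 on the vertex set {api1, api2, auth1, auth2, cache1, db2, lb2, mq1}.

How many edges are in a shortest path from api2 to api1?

Distance 0: api2.
Distance 1: lb2.
Distance 2: auth2.
Distance 3: db2, mq1.
Distance 4: api1, auth1 — contains api1.

4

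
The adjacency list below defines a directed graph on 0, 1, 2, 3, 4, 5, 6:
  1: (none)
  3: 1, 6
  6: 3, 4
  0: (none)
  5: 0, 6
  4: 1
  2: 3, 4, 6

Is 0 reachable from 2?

No

Explore from 2.
Distance 1: reach 3, 4, 6.
Distance 2: reach 1.
The search from 2 is exhausted; no directed path reaches 0.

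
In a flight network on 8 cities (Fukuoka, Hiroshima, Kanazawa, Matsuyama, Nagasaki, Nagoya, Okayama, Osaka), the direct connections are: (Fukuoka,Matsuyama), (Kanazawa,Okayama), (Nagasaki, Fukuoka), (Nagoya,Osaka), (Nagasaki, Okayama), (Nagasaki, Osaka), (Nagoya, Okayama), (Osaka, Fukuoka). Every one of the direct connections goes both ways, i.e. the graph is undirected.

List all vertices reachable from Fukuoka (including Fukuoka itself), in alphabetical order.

Start at Fukuoka.
Its neighbours: Matsuyama, Nagasaki, Osaka.
Then their neighbours: Nagoya, Okayama.
Then next layer: Kanazawa.
Nothing further is reachable.

Fukuoka, Kanazawa, Matsuyama, Nagasaki, Nagoya, Okayama, Osaka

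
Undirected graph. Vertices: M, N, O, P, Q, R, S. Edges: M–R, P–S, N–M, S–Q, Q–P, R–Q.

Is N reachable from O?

No

O has no edges, so nothing is reachable from it.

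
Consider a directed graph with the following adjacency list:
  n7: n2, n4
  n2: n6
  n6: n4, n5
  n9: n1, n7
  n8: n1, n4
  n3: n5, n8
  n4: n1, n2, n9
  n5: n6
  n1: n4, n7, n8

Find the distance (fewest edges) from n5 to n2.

3

Distance 0: n5.
Distance 1: n6.
Distance 2: n4.
Distance 3: n1, n2, n9 — contains n2.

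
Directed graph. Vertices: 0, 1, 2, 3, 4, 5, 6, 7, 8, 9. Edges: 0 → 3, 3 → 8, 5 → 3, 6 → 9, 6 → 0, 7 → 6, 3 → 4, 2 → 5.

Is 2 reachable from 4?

No

4 has no outgoing edges, so nothing is reachable from it.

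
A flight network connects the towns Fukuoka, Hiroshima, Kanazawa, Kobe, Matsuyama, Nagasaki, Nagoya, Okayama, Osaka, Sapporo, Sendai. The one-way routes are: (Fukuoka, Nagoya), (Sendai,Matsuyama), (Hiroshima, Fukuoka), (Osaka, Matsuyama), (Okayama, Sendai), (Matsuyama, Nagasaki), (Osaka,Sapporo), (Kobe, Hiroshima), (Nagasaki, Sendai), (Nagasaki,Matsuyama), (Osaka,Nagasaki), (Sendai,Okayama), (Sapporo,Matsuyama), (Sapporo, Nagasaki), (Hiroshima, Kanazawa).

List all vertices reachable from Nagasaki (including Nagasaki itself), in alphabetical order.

Matsuyama, Nagasaki, Okayama, Sendai

Start at Nagasaki.
Its neighbours: Matsuyama, Sendai.
Then their neighbours: Okayama.
Nothing further is reachable.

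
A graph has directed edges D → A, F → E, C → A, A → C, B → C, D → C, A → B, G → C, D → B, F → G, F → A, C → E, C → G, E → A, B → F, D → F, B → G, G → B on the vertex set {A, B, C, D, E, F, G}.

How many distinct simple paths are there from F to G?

F→A→B→C→G
F→A→B→G
F→A→C→G
F→E→A→B→C→G
F→E→A→B→G
F→E→A→C→G
F→G

7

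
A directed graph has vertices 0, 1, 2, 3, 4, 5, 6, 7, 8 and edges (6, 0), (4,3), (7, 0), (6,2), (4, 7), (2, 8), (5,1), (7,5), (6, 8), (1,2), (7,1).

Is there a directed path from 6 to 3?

No

Explore from 6.
Distance 1: reach 0, 2, 8.
The search from 6 is exhausted; no directed path reaches 3.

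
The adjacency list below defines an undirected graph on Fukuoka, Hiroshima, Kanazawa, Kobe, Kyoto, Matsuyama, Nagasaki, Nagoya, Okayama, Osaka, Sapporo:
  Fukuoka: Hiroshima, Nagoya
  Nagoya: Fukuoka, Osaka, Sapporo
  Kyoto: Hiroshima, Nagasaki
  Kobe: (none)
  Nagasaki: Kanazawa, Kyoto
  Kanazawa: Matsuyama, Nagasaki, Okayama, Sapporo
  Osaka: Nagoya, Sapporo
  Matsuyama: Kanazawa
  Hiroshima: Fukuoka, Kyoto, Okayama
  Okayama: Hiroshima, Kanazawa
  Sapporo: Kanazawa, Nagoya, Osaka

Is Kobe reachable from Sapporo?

Explore from Sapporo.
Distance 1: reach Kanazawa, Nagoya, Osaka.
Distance 2: reach Fukuoka, Matsuyama, Nagasaki, Okayama.
Distance 3: reach Hiroshima, Kyoto.
The search is exhausted without reaching Kobe; it lies in a different component.

No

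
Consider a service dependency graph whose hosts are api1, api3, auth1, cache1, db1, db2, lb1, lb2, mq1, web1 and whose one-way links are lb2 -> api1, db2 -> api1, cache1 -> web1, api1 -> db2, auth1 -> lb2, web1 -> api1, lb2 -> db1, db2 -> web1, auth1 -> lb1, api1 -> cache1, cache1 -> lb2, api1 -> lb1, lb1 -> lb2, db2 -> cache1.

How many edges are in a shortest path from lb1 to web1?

4

Distance 0: lb1.
Distance 1: lb2.
Distance 2: api1, db1.
Distance 3: cache1, db2.
Distance 4: web1 — contains web1.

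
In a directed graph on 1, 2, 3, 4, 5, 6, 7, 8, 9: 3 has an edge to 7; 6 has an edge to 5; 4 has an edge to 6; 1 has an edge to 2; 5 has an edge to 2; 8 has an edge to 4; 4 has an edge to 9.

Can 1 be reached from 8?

Explore from 8.
Distance 1: reach 4.
Distance 2: reach 6, 9.
Distance 3: reach 5.
Distance 4: reach 2.
The search from 8 is exhausted; no directed path reaches 1.

No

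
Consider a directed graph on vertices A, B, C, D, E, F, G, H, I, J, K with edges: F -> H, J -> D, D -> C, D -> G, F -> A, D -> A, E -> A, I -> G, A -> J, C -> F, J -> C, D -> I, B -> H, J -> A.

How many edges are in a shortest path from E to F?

Distance 0: E.
Distance 1: A.
Distance 2: J.
Distance 3: C, D.
Distance 4: F, G, I — contains F.

4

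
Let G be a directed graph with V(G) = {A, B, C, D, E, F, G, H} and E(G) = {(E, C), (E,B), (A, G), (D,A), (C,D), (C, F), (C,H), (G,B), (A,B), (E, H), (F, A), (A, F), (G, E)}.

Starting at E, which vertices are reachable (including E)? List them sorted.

Start at E.
Its neighbours: B, C, H.
Then their neighbours: D, F.
Then next layer: A.
Then next layer: G.
Every vertex is now reached.

A, B, C, D, E, F, G, H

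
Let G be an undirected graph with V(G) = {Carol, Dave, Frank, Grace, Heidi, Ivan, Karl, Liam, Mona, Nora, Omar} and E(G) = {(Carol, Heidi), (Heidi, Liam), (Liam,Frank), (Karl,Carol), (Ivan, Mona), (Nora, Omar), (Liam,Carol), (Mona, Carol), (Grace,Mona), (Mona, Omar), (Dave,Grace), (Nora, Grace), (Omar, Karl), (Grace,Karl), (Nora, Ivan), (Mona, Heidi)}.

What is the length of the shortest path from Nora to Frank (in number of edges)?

5

Distance 0: Nora.
Distance 1: Grace, Ivan, Omar.
Distance 2: Dave, Karl, Mona.
Distance 3: Carol, Heidi.
Distance 4: Liam.
Distance 5: Frank — contains Frank.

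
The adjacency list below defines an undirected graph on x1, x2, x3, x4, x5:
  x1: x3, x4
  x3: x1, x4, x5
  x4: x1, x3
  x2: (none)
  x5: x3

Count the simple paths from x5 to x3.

x5–x3

1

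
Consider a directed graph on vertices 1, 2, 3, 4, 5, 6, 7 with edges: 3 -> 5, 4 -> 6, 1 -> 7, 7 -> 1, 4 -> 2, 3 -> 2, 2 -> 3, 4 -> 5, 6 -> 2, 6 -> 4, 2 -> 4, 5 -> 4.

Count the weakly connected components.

2

From 1: component {1, 7}.
From 2: component {2, 3, 4, 5, 6}.
That's 2 components.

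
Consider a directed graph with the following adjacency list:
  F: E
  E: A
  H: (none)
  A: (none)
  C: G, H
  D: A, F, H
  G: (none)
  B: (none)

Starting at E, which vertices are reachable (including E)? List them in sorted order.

Start at E.
Its neighbours: A.
Nothing further is reachable.

A, E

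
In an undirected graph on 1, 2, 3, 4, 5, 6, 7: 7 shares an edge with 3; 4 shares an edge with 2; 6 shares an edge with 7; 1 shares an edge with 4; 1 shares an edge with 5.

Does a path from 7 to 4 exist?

Explore from 7.
Distance 1: reach 3, 6.
The search is exhausted without reaching 4; it lies in a different component.

No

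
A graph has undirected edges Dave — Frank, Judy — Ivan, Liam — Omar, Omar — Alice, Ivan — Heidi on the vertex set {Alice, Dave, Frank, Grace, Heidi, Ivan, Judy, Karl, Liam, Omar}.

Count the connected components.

From Alice: component {Alice, Liam, Omar}.
From Dave: component {Dave, Frank}.
From Grace: component {Grace}.
From Heidi: component {Heidi, Ivan, Judy}.
From Karl: component {Karl}.
That's 5 components.

5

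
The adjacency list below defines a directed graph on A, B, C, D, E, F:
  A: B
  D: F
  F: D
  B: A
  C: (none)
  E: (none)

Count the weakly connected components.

4

From A: component {A, B}.
From C: component {C}.
From D: component {D, F}.
From E: component {E}.
That's 4 components.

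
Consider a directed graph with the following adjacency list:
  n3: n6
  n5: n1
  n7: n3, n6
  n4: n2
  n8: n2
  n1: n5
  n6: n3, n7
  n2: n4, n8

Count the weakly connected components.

From n1: component {n1, n5}.
From n2: component {n2, n4, n8}.
From n3: component {n3, n6, n7}.
That's 3 components.

3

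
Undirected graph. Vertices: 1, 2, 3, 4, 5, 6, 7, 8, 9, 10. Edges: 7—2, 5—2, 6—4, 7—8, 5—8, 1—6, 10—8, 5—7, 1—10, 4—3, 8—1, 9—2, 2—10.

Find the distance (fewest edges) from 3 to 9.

6

Distance 0: 3.
Distance 1: 4.
Distance 2: 6.
Distance 3: 1.
Distance 4: 8, 10.
Distance 5: 2, 5, 7.
Distance 6: 9 — contains 9.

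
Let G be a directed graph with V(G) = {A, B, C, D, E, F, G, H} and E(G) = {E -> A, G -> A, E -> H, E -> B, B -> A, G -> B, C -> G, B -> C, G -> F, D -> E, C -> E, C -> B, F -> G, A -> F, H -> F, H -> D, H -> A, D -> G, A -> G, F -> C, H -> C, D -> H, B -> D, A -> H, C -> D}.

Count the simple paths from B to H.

21

B→A→F→C→D→E→H
B→A→F→C→D→H
B→A→F→C→E→H
B→A→G→F→C→D→E→H
B→A→G→F→C→D→H
B→A→G→F→C→E→H
B→A→H
B→C→D→E→A→H
... and 13 more.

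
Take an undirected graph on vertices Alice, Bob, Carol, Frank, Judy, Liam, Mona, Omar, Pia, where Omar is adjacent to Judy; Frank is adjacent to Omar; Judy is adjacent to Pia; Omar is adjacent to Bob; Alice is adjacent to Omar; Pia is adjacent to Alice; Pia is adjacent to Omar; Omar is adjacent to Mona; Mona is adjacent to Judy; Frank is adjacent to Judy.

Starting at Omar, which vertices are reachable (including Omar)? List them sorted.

Start at Omar.
Its neighbours: Alice, Bob, Frank, Judy, Mona, Pia.
Nothing further is reachable.

Alice, Bob, Frank, Judy, Mona, Omar, Pia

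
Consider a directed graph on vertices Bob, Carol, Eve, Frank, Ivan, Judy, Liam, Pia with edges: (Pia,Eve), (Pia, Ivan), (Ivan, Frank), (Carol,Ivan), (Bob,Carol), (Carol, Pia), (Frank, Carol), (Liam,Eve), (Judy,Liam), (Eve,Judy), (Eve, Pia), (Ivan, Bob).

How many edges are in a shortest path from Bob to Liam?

5

Distance 0: Bob.
Distance 1: Carol.
Distance 2: Ivan, Pia.
Distance 3: Eve, Frank.
Distance 4: Judy.
Distance 5: Liam — contains Liam.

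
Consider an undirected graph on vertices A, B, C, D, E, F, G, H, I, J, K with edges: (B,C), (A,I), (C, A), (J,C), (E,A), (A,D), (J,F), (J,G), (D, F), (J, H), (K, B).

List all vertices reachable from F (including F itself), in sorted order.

Start at F.
Its neighbours: D, J.
Then their neighbours: A, C, G, H.
Then next layer: B, E, I.
Then next layer: K.
Every vertex is now reached.

A, B, C, D, E, F, G, H, I, J, K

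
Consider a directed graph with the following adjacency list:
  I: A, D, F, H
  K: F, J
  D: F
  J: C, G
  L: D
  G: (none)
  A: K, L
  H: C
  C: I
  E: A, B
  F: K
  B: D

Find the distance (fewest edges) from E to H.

6

Distance 0: E.
Distance 1: A, B.
Distance 2: D, K, L.
Distance 3: F, J.
Distance 4: C, G.
Distance 5: I.
Distance 6: H — contains H.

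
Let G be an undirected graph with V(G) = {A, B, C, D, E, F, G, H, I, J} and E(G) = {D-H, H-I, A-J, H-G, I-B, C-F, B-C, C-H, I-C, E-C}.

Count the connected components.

From A: component {A, J}.
From B: component {B, C, D, E, F, G, H, I}.
That's 2 components.

2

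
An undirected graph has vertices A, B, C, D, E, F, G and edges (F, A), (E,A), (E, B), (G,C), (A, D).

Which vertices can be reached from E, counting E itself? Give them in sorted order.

A, B, D, E, F

Start at E.
Its neighbours: A, B.
Then their neighbours: D, F.
Nothing further is reachable.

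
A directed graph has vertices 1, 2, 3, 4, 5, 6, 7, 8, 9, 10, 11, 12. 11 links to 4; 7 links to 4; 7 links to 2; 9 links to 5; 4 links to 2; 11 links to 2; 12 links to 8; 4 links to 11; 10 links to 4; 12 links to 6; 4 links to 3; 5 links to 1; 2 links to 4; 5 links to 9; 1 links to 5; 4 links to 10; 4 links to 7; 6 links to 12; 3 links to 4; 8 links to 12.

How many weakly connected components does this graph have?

From 1: component {1, 5, 9}.
From 2: component {2, 3, 4, 7, 10, 11}.
From 6: component {6, 8, 12}.
That's 3 components.

3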